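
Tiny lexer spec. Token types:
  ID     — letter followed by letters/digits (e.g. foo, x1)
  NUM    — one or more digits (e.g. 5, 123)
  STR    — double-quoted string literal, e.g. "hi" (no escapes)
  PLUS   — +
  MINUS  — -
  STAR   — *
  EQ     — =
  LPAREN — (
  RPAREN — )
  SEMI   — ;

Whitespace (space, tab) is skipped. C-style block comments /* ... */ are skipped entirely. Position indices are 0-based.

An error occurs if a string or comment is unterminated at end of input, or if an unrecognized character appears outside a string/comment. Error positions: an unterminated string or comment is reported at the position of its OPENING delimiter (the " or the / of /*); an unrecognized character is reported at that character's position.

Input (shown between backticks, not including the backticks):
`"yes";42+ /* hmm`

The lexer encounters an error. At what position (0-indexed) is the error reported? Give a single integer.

pos=0: enter STRING mode
pos=0: emit STR "yes" (now at pos=5)
pos=5: emit SEMI ';'
pos=6: emit NUM '42' (now at pos=8)
pos=8: emit PLUS '+'
pos=10: enter COMMENT mode (saw '/*')
pos=10: ERROR — unterminated comment (reached EOF)

Answer: 10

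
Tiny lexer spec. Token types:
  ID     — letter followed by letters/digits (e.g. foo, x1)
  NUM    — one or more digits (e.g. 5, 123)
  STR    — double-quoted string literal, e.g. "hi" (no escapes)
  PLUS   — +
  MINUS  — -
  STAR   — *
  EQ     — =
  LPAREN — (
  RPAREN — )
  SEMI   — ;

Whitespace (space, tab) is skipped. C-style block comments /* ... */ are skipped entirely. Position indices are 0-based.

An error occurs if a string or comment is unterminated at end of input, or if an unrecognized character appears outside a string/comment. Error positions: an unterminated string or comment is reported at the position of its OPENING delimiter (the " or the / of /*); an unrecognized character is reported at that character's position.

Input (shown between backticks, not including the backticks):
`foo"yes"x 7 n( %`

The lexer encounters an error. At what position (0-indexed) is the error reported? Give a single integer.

Answer: 15

Derivation:
pos=0: emit ID 'foo' (now at pos=3)
pos=3: enter STRING mode
pos=3: emit STR "yes" (now at pos=8)
pos=8: emit ID 'x' (now at pos=9)
pos=10: emit NUM '7' (now at pos=11)
pos=12: emit ID 'n' (now at pos=13)
pos=13: emit LPAREN '('
pos=15: ERROR — unrecognized char '%'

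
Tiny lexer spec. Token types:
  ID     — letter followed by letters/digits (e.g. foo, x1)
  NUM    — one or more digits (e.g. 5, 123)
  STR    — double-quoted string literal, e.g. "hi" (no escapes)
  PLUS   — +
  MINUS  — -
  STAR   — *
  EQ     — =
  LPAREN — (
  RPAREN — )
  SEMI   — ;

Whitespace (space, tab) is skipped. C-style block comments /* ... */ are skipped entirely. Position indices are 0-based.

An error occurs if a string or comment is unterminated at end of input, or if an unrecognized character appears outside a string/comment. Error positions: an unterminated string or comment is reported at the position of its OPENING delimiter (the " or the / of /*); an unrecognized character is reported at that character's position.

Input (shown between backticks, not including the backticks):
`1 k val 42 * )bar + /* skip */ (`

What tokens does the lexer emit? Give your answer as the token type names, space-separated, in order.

Answer: NUM ID ID NUM STAR RPAREN ID PLUS LPAREN

Derivation:
pos=0: emit NUM '1' (now at pos=1)
pos=2: emit ID 'k' (now at pos=3)
pos=4: emit ID 'val' (now at pos=7)
pos=8: emit NUM '42' (now at pos=10)
pos=11: emit STAR '*'
pos=13: emit RPAREN ')'
pos=14: emit ID 'bar' (now at pos=17)
pos=18: emit PLUS '+'
pos=20: enter COMMENT mode (saw '/*')
exit COMMENT mode (now at pos=30)
pos=31: emit LPAREN '('
DONE. 9 tokens: [NUM, ID, ID, NUM, STAR, RPAREN, ID, PLUS, LPAREN]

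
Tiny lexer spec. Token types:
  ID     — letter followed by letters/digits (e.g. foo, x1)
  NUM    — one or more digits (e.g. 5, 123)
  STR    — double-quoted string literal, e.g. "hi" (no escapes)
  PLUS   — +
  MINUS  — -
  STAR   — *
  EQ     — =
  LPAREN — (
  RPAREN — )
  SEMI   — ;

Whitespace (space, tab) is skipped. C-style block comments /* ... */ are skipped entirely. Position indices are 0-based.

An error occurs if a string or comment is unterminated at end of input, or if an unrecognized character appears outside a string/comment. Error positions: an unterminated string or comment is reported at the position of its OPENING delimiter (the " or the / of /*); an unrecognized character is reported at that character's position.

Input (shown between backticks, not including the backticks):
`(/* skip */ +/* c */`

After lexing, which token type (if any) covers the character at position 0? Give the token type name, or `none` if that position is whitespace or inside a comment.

pos=0: emit LPAREN '('
pos=1: enter COMMENT mode (saw '/*')
exit COMMENT mode (now at pos=11)
pos=12: emit PLUS '+'
pos=13: enter COMMENT mode (saw '/*')
exit COMMENT mode (now at pos=20)
DONE. 2 tokens: [LPAREN, PLUS]
Position 0: char is '(' -> LPAREN

Answer: LPAREN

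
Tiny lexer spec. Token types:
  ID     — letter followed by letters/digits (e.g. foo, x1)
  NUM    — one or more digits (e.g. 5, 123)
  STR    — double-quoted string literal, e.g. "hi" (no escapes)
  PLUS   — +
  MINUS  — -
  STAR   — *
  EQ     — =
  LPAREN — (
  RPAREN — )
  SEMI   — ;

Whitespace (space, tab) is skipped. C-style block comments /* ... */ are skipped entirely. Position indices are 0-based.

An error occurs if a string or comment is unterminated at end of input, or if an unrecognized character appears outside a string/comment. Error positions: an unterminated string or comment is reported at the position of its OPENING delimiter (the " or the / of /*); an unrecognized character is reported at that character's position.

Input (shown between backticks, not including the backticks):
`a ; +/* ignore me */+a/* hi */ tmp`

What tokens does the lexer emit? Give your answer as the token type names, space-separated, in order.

Answer: ID SEMI PLUS PLUS ID ID

Derivation:
pos=0: emit ID 'a' (now at pos=1)
pos=2: emit SEMI ';'
pos=4: emit PLUS '+'
pos=5: enter COMMENT mode (saw '/*')
exit COMMENT mode (now at pos=20)
pos=20: emit PLUS '+'
pos=21: emit ID 'a' (now at pos=22)
pos=22: enter COMMENT mode (saw '/*')
exit COMMENT mode (now at pos=30)
pos=31: emit ID 'tmp' (now at pos=34)
DONE. 6 tokens: [ID, SEMI, PLUS, PLUS, ID, ID]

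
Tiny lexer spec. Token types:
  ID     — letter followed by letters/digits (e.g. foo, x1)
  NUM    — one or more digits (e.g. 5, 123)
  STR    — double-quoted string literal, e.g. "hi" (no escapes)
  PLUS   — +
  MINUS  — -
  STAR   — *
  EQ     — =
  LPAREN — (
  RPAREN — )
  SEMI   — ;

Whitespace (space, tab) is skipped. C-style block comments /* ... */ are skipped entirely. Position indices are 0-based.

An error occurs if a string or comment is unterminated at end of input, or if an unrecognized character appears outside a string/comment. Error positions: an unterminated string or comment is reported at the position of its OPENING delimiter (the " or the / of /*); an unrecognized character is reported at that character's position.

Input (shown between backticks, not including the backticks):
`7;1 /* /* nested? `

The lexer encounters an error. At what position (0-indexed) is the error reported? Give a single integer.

pos=0: emit NUM '7' (now at pos=1)
pos=1: emit SEMI ';'
pos=2: emit NUM '1' (now at pos=3)
pos=4: enter COMMENT mode (saw '/*')
pos=4: ERROR — unterminated comment (reached EOF)

Answer: 4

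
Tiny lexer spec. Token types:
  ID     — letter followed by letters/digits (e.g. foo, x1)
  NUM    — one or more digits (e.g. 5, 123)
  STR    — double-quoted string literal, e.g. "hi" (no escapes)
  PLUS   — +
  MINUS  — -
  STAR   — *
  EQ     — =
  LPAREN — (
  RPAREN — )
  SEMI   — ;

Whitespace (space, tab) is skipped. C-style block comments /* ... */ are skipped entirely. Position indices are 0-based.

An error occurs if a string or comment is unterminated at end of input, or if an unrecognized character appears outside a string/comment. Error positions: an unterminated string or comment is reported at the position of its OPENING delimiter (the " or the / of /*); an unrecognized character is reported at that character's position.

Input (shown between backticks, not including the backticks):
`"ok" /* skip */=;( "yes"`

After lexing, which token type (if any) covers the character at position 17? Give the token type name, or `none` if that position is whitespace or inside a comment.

pos=0: enter STRING mode
pos=0: emit STR "ok" (now at pos=4)
pos=5: enter COMMENT mode (saw '/*')
exit COMMENT mode (now at pos=15)
pos=15: emit EQ '='
pos=16: emit SEMI ';'
pos=17: emit LPAREN '('
pos=19: enter STRING mode
pos=19: emit STR "yes" (now at pos=24)
DONE. 5 tokens: [STR, EQ, SEMI, LPAREN, STR]
Position 17: char is '(' -> LPAREN

Answer: LPAREN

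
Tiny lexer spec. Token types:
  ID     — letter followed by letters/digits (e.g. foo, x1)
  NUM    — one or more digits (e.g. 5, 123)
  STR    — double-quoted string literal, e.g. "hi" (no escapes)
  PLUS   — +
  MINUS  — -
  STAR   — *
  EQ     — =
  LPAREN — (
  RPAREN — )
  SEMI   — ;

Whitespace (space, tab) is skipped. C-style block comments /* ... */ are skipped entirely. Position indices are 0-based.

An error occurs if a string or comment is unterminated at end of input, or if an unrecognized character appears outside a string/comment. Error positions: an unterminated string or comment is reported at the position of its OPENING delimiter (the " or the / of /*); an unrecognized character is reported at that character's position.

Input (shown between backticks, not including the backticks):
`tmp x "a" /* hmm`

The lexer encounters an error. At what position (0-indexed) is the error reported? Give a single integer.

pos=0: emit ID 'tmp' (now at pos=3)
pos=4: emit ID 'x' (now at pos=5)
pos=6: enter STRING mode
pos=6: emit STR "a" (now at pos=9)
pos=10: enter COMMENT mode (saw '/*')
pos=10: ERROR — unterminated comment (reached EOF)

Answer: 10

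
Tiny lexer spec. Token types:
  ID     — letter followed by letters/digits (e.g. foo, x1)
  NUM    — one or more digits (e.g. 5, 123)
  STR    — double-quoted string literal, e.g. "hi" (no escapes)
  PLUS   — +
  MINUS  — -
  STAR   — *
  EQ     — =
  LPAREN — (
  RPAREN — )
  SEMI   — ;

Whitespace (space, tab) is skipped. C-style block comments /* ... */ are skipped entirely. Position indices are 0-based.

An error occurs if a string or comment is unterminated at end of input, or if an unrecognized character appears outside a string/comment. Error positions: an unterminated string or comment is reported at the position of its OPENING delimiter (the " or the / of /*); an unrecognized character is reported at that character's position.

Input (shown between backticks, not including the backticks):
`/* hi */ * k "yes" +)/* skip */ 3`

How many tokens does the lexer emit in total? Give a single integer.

Answer: 6

Derivation:
pos=0: enter COMMENT mode (saw '/*')
exit COMMENT mode (now at pos=8)
pos=9: emit STAR '*'
pos=11: emit ID 'k' (now at pos=12)
pos=13: enter STRING mode
pos=13: emit STR "yes" (now at pos=18)
pos=19: emit PLUS '+'
pos=20: emit RPAREN ')'
pos=21: enter COMMENT mode (saw '/*')
exit COMMENT mode (now at pos=31)
pos=32: emit NUM '3' (now at pos=33)
DONE. 6 tokens: [STAR, ID, STR, PLUS, RPAREN, NUM]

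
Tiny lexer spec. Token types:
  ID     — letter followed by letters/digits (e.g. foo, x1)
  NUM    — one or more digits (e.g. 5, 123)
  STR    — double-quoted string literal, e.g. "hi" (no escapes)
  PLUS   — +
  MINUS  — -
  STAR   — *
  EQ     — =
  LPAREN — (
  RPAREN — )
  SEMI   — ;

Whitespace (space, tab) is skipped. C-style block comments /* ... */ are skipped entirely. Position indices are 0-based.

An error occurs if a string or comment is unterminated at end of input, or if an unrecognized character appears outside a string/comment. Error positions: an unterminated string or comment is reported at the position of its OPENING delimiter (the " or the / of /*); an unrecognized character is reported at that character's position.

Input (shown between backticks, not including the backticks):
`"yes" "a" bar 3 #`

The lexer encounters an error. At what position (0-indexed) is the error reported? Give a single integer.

pos=0: enter STRING mode
pos=0: emit STR "yes" (now at pos=5)
pos=6: enter STRING mode
pos=6: emit STR "a" (now at pos=9)
pos=10: emit ID 'bar' (now at pos=13)
pos=14: emit NUM '3' (now at pos=15)
pos=16: ERROR — unrecognized char '#'

Answer: 16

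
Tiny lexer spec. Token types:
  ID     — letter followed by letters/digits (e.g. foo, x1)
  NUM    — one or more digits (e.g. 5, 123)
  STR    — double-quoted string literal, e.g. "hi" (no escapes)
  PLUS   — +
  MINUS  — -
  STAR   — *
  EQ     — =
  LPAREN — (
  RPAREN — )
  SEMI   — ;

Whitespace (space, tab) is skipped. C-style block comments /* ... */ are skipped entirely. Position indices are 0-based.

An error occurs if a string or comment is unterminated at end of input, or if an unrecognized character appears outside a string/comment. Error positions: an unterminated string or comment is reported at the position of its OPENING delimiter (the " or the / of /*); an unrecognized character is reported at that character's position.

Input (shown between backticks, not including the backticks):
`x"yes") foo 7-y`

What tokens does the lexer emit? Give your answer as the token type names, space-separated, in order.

pos=0: emit ID 'x' (now at pos=1)
pos=1: enter STRING mode
pos=1: emit STR "yes" (now at pos=6)
pos=6: emit RPAREN ')'
pos=8: emit ID 'foo' (now at pos=11)
pos=12: emit NUM '7' (now at pos=13)
pos=13: emit MINUS '-'
pos=14: emit ID 'y' (now at pos=15)
DONE. 7 tokens: [ID, STR, RPAREN, ID, NUM, MINUS, ID]

Answer: ID STR RPAREN ID NUM MINUS ID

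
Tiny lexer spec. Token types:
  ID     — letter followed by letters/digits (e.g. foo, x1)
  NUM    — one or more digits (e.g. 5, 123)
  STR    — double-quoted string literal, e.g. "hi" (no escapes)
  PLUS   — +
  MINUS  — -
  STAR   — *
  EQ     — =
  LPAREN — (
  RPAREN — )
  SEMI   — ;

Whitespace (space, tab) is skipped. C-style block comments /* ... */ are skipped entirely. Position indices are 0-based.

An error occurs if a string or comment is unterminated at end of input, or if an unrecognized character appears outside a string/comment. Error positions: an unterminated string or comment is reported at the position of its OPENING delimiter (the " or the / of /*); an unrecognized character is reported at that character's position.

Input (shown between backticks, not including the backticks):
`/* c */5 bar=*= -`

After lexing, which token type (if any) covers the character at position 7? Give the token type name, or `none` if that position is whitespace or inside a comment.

pos=0: enter COMMENT mode (saw '/*')
exit COMMENT mode (now at pos=7)
pos=7: emit NUM '5' (now at pos=8)
pos=9: emit ID 'bar' (now at pos=12)
pos=12: emit EQ '='
pos=13: emit STAR '*'
pos=14: emit EQ '='
pos=16: emit MINUS '-'
DONE. 6 tokens: [NUM, ID, EQ, STAR, EQ, MINUS]
Position 7: char is '5' -> NUM

Answer: NUM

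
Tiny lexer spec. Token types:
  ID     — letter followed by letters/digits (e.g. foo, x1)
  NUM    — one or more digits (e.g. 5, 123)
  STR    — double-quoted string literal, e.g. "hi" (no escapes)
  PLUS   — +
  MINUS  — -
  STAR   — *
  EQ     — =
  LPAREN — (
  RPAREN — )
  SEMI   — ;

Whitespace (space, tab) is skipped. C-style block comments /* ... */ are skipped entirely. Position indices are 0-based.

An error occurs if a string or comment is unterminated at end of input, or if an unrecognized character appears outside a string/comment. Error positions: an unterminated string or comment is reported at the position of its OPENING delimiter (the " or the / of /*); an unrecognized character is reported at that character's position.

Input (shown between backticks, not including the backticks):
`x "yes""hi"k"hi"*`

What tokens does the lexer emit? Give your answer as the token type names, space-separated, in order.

Answer: ID STR STR ID STR STAR

Derivation:
pos=0: emit ID 'x' (now at pos=1)
pos=2: enter STRING mode
pos=2: emit STR "yes" (now at pos=7)
pos=7: enter STRING mode
pos=7: emit STR "hi" (now at pos=11)
pos=11: emit ID 'k' (now at pos=12)
pos=12: enter STRING mode
pos=12: emit STR "hi" (now at pos=16)
pos=16: emit STAR '*'
DONE. 6 tokens: [ID, STR, STR, ID, STR, STAR]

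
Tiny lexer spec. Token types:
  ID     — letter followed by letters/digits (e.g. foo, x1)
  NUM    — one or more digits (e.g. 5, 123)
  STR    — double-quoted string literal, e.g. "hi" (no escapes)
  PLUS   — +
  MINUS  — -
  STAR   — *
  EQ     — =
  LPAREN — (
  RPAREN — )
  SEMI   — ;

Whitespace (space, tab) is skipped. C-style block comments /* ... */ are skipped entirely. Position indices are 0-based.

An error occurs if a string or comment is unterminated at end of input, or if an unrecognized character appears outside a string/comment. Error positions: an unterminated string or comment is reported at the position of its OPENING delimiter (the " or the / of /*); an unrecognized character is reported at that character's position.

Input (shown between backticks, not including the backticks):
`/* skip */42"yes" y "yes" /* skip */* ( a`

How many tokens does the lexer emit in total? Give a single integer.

Answer: 7

Derivation:
pos=0: enter COMMENT mode (saw '/*')
exit COMMENT mode (now at pos=10)
pos=10: emit NUM '42' (now at pos=12)
pos=12: enter STRING mode
pos=12: emit STR "yes" (now at pos=17)
pos=18: emit ID 'y' (now at pos=19)
pos=20: enter STRING mode
pos=20: emit STR "yes" (now at pos=25)
pos=26: enter COMMENT mode (saw '/*')
exit COMMENT mode (now at pos=36)
pos=36: emit STAR '*'
pos=38: emit LPAREN '('
pos=40: emit ID 'a' (now at pos=41)
DONE. 7 tokens: [NUM, STR, ID, STR, STAR, LPAREN, ID]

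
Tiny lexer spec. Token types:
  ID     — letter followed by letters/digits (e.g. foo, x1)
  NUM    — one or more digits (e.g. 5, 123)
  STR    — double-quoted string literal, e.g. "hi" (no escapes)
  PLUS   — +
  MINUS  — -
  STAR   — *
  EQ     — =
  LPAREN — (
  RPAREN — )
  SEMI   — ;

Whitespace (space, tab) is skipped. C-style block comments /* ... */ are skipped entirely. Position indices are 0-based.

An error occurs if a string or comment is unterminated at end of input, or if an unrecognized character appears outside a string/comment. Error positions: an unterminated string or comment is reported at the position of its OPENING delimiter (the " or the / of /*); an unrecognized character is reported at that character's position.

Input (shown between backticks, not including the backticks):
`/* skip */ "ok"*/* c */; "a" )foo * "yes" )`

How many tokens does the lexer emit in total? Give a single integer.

pos=0: enter COMMENT mode (saw '/*')
exit COMMENT mode (now at pos=10)
pos=11: enter STRING mode
pos=11: emit STR "ok" (now at pos=15)
pos=15: emit STAR '*'
pos=16: enter COMMENT mode (saw '/*')
exit COMMENT mode (now at pos=23)
pos=23: emit SEMI ';'
pos=25: enter STRING mode
pos=25: emit STR "a" (now at pos=28)
pos=29: emit RPAREN ')'
pos=30: emit ID 'foo' (now at pos=33)
pos=34: emit STAR '*'
pos=36: enter STRING mode
pos=36: emit STR "yes" (now at pos=41)
pos=42: emit RPAREN ')'
DONE. 9 tokens: [STR, STAR, SEMI, STR, RPAREN, ID, STAR, STR, RPAREN]

Answer: 9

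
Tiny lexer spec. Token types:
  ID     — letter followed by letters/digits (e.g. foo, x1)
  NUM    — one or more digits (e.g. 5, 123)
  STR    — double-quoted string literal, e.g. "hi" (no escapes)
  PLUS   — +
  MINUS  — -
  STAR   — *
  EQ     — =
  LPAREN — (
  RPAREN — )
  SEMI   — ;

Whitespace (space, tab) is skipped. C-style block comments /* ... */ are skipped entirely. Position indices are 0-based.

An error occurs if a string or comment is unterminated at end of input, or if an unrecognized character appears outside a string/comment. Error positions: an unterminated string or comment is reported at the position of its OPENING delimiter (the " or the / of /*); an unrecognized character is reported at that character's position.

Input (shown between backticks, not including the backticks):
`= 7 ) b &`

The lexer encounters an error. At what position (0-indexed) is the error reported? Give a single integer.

Answer: 8

Derivation:
pos=0: emit EQ '='
pos=2: emit NUM '7' (now at pos=3)
pos=4: emit RPAREN ')'
pos=6: emit ID 'b' (now at pos=7)
pos=8: ERROR — unrecognized char '&'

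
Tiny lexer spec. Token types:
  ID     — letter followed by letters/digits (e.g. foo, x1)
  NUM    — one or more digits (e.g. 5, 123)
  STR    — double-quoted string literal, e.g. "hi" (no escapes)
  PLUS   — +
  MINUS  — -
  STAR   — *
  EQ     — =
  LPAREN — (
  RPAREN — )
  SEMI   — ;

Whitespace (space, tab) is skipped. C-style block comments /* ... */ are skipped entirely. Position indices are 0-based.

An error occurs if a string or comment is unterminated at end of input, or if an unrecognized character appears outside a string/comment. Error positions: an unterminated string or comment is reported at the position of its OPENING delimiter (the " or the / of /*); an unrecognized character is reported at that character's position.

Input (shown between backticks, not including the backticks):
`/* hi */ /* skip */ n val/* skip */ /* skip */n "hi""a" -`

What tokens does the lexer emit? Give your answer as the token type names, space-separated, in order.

Answer: ID ID ID STR STR MINUS

Derivation:
pos=0: enter COMMENT mode (saw '/*')
exit COMMENT mode (now at pos=8)
pos=9: enter COMMENT mode (saw '/*')
exit COMMENT mode (now at pos=19)
pos=20: emit ID 'n' (now at pos=21)
pos=22: emit ID 'val' (now at pos=25)
pos=25: enter COMMENT mode (saw '/*')
exit COMMENT mode (now at pos=35)
pos=36: enter COMMENT mode (saw '/*')
exit COMMENT mode (now at pos=46)
pos=46: emit ID 'n' (now at pos=47)
pos=48: enter STRING mode
pos=48: emit STR "hi" (now at pos=52)
pos=52: enter STRING mode
pos=52: emit STR "a" (now at pos=55)
pos=56: emit MINUS '-'
DONE. 6 tokens: [ID, ID, ID, STR, STR, MINUS]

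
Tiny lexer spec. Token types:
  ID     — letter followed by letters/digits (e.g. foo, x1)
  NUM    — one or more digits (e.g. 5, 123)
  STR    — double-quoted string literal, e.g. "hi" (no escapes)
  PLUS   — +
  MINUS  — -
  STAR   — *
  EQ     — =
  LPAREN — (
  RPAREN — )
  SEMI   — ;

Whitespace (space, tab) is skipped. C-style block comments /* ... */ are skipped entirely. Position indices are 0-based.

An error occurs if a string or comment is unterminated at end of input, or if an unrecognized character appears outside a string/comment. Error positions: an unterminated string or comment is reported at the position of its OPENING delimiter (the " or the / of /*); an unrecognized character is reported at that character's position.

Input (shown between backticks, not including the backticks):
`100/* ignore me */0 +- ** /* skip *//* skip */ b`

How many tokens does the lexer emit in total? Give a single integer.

pos=0: emit NUM '100' (now at pos=3)
pos=3: enter COMMENT mode (saw '/*')
exit COMMENT mode (now at pos=18)
pos=18: emit NUM '0' (now at pos=19)
pos=20: emit PLUS '+'
pos=21: emit MINUS '-'
pos=23: emit STAR '*'
pos=24: emit STAR '*'
pos=26: enter COMMENT mode (saw '/*')
exit COMMENT mode (now at pos=36)
pos=36: enter COMMENT mode (saw '/*')
exit COMMENT mode (now at pos=46)
pos=47: emit ID 'b' (now at pos=48)
DONE. 7 tokens: [NUM, NUM, PLUS, MINUS, STAR, STAR, ID]

Answer: 7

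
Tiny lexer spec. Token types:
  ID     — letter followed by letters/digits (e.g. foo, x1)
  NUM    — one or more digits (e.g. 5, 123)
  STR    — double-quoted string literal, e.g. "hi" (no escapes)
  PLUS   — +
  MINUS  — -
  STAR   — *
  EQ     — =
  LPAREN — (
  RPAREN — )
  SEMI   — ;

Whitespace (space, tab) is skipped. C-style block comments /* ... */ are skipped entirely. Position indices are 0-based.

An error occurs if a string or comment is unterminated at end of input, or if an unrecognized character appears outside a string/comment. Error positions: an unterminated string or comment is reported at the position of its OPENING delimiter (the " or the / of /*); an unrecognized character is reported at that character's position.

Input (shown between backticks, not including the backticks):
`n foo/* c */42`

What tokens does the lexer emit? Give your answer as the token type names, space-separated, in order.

pos=0: emit ID 'n' (now at pos=1)
pos=2: emit ID 'foo' (now at pos=5)
pos=5: enter COMMENT mode (saw '/*')
exit COMMENT mode (now at pos=12)
pos=12: emit NUM '42' (now at pos=14)
DONE. 3 tokens: [ID, ID, NUM]

Answer: ID ID NUM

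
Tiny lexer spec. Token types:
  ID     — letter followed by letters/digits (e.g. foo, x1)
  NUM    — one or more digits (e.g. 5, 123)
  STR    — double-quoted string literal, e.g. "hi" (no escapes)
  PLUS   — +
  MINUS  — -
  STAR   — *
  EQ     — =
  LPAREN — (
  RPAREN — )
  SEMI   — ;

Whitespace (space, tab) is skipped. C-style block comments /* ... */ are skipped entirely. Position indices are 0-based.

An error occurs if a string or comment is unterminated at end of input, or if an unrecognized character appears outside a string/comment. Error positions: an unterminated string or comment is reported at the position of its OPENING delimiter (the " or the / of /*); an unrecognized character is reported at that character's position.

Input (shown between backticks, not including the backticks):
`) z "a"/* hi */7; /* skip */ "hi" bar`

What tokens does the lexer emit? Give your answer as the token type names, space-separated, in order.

pos=0: emit RPAREN ')'
pos=2: emit ID 'z' (now at pos=3)
pos=4: enter STRING mode
pos=4: emit STR "a" (now at pos=7)
pos=7: enter COMMENT mode (saw '/*')
exit COMMENT mode (now at pos=15)
pos=15: emit NUM '7' (now at pos=16)
pos=16: emit SEMI ';'
pos=18: enter COMMENT mode (saw '/*')
exit COMMENT mode (now at pos=28)
pos=29: enter STRING mode
pos=29: emit STR "hi" (now at pos=33)
pos=34: emit ID 'bar' (now at pos=37)
DONE. 7 tokens: [RPAREN, ID, STR, NUM, SEMI, STR, ID]

Answer: RPAREN ID STR NUM SEMI STR ID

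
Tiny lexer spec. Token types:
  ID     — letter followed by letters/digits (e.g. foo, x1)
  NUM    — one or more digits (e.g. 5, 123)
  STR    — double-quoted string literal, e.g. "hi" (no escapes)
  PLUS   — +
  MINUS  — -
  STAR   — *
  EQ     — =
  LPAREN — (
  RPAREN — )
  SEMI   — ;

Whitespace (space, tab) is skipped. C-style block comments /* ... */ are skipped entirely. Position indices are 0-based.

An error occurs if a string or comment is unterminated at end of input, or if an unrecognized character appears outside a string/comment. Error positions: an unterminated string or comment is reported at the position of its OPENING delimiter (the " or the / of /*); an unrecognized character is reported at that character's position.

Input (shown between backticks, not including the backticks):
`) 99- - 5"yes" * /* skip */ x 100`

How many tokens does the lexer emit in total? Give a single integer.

pos=0: emit RPAREN ')'
pos=2: emit NUM '99' (now at pos=4)
pos=4: emit MINUS '-'
pos=6: emit MINUS '-'
pos=8: emit NUM '5' (now at pos=9)
pos=9: enter STRING mode
pos=9: emit STR "yes" (now at pos=14)
pos=15: emit STAR '*'
pos=17: enter COMMENT mode (saw '/*')
exit COMMENT mode (now at pos=27)
pos=28: emit ID 'x' (now at pos=29)
pos=30: emit NUM '100' (now at pos=33)
DONE. 9 tokens: [RPAREN, NUM, MINUS, MINUS, NUM, STR, STAR, ID, NUM]

Answer: 9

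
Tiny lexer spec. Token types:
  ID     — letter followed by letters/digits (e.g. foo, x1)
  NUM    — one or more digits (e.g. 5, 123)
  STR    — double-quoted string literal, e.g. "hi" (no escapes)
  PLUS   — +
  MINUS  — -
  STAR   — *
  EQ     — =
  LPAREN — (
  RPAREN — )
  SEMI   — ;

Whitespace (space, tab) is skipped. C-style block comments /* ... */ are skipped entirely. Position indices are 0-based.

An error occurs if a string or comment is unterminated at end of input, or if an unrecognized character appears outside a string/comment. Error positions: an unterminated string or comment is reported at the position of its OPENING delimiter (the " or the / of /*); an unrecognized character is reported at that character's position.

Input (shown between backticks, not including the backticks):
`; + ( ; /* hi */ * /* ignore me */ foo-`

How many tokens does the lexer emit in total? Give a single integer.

Answer: 7

Derivation:
pos=0: emit SEMI ';'
pos=2: emit PLUS '+'
pos=4: emit LPAREN '('
pos=6: emit SEMI ';'
pos=8: enter COMMENT mode (saw '/*')
exit COMMENT mode (now at pos=16)
pos=17: emit STAR '*'
pos=19: enter COMMENT mode (saw '/*')
exit COMMENT mode (now at pos=34)
pos=35: emit ID 'foo' (now at pos=38)
pos=38: emit MINUS '-'
DONE. 7 tokens: [SEMI, PLUS, LPAREN, SEMI, STAR, ID, MINUS]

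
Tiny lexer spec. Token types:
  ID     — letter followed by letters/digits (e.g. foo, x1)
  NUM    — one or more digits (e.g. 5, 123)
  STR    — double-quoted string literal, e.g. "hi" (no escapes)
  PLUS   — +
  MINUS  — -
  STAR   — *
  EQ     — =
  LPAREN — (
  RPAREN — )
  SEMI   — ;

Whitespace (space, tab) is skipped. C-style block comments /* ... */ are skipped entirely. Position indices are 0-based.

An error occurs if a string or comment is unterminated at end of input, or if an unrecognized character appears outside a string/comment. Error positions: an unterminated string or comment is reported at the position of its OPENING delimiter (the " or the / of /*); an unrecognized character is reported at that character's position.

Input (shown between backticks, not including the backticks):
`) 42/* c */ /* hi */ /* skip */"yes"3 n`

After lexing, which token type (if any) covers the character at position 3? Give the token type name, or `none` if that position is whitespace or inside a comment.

Answer: NUM

Derivation:
pos=0: emit RPAREN ')'
pos=2: emit NUM '42' (now at pos=4)
pos=4: enter COMMENT mode (saw '/*')
exit COMMENT mode (now at pos=11)
pos=12: enter COMMENT mode (saw '/*')
exit COMMENT mode (now at pos=20)
pos=21: enter COMMENT mode (saw '/*')
exit COMMENT mode (now at pos=31)
pos=31: enter STRING mode
pos=31: emit STR "yes" (now at pos=36)
pos=36: emit NUM '3' (now at pos=37)
pos=38: emit ID 'n' (now at pos=39)
DONE. 5 tokens: [RPAREN, NUM, STR, NUM, ID]
Position 3: char is '2' -> NUM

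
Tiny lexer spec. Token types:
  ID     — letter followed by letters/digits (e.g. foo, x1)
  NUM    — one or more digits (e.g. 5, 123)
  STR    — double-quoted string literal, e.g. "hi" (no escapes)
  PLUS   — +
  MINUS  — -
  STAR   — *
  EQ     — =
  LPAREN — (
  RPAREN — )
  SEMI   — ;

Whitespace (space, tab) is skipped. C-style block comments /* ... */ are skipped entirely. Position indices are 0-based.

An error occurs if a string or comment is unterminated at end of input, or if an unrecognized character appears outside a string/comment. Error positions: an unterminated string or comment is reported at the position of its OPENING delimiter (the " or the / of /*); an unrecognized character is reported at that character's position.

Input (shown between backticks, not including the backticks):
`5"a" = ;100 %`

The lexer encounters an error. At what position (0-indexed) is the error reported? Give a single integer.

pos=0: emit NUM '5' (now at pos=1)
pos=1: enter STRING mode
pos=1: emit STR "a" (now at pos=4)
pos=5: emit EQ '='
pos=7: emit SEMI ';'
pos=8: emit NUM '100' (now at pos=11)
pos=12: ERROR — unrecognized char '%'

Answer: 12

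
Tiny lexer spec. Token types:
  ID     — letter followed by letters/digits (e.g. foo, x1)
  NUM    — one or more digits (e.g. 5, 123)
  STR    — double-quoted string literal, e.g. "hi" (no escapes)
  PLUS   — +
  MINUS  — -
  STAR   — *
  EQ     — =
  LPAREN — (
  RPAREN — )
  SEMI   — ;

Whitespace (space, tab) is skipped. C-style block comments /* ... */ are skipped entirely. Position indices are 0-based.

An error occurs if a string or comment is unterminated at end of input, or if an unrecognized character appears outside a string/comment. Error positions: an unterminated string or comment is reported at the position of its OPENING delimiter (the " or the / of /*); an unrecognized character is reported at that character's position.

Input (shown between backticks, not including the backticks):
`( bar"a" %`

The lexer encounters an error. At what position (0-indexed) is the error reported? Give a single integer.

pos=0: emit LPAREN '('
pos=2: emit ID 'bar' (now at pos=5)
pos=5: enter STRING mode
pos=5: emit STR "a" (now at pos=8)
pos=9: ERROR — unrecognized char '%'

Answer: 9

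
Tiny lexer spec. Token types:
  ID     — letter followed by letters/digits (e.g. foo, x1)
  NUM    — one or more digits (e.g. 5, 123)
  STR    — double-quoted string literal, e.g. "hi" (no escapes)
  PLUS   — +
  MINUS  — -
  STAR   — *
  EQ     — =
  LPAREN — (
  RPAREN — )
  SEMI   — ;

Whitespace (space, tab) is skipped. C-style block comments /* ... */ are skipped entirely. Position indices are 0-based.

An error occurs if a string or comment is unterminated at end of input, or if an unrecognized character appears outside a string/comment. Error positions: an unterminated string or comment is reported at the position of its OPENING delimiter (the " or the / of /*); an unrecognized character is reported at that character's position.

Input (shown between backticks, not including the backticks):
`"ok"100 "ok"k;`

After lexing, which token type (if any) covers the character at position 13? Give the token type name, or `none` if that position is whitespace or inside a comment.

Answer: SEMI

Derivation:
pos=0: enter STRING mode
pos=0: emit STR "ok" (now at pos=4)
pos=4: emit NUM '100' (now at pos=7)
pos=8: enter STRING mode
pos=8: emit STR "ok" (now at pos=12)
pos=12: emit ID 'k' (now at pos=13)
pos=13: emit SEMI ';'
DONE. 5 tokens: [STR, NUM, STR, ID, SEMI]
Position 13: char is ';' -> SEMI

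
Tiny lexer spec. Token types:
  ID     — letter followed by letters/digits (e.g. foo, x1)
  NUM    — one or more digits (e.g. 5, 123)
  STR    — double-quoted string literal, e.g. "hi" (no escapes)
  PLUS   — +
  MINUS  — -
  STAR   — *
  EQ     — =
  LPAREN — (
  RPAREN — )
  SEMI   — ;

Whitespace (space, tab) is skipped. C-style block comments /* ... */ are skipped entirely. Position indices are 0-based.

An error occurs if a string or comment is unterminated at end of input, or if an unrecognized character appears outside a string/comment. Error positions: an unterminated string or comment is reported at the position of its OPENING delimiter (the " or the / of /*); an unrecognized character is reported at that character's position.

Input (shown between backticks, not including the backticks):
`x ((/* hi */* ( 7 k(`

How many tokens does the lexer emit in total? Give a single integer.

pos=0: emit ID 'x' (now at pos=1)
pos=2: emit LPAREN '('
pos=3: emit LPAREN '('
pos=4: enter COMMENT mode (saw '/*')
exit COMMENT mode (now at pos=12)
pos=12: emit STAR '*'
pos=14: emit LPAREN '('
pos=16: emit NUM '7' (now at pos=17)
pos=18: emit ID 'k' (now at pos=19)
pos=19: emit LPAREN '('
DONE. 8 tokens: [ID, LPAREN, LPAREN, STAR, LPAREN, NUM, ID, LPAREN]

Answer: 8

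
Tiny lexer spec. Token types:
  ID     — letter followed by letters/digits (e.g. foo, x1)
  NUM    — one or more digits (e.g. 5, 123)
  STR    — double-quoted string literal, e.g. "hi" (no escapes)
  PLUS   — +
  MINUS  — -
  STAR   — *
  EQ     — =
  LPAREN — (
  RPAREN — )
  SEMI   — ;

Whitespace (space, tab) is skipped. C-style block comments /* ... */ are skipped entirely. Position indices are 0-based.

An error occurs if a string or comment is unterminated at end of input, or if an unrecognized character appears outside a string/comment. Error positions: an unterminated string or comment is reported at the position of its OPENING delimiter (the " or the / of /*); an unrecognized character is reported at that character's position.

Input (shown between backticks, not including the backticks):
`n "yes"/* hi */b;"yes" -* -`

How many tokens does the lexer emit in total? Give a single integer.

pos=0: emit ID 'n' (now at pos=1)
pos=2: enter STRING mode
pos=2: emit STR "yes" (now at pos=7)
pos=7: enter COMMENT mode (saw '/*')
exit COMMENT mode (now at pos=15)
pos=15: emit ID 'b' (now at pos=16)
pos=16: emit SEMI ';'
pos=17: enter STRING mode
pos=17: emit STR "yes" (now at pos=22)
pos=23: emit MINUS '-'
pos=24: emit STAR '*'
pos=26: emit MINUS '-'
DONE. 8 tokens: [ID, STR, ID, SEMI, STR, MINUS, STAR, MINUS]

Answer: 8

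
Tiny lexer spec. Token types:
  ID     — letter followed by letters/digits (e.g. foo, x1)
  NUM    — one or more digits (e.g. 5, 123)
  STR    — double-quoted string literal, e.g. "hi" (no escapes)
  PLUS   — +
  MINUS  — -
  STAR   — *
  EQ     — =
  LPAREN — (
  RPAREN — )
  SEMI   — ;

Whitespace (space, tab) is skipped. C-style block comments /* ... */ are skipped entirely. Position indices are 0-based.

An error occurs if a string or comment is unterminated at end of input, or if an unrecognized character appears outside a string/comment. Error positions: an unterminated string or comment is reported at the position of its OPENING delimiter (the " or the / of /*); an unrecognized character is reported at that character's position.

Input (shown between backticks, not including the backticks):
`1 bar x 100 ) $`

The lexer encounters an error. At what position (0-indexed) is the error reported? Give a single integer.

pos=0: emit NUM '1' (now at pos=1)
pos=2: emit ID 'bar' (now at pos=5)
pos=6: emit ID 'x' (now at pos=7)
pos=8: emit NUM '100' (now at pos=11)
pos=12: emit RPAREN ')'
pos=14: ERROR — unrecognized char '$'

Answer: 14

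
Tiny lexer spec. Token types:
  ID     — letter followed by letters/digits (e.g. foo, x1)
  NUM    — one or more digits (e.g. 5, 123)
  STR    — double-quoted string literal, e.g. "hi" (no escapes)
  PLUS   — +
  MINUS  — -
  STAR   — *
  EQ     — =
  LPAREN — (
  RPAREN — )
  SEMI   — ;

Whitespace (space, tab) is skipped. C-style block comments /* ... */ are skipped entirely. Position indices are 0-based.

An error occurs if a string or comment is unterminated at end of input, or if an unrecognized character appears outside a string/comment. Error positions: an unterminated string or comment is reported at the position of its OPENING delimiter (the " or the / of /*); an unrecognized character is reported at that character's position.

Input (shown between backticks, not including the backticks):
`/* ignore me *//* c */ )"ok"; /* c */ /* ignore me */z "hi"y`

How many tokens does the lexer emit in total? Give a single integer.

Answer: 6

Derivation:
pos=0: enter COMMENT mode (saw '/*')
exit COMMENT mode (now at pos=15)
pos=15: enter COMMENT mode (saw '/*')
exit COMMENT mode (now at pos=22)
pos=23: emit RPAREN ')'
pos=24: enter STRING mode
pos=24: emit STR "ok" (now at pos=28)
pos=28: emit SEMI ';'
pos=30: enter COMMENT mode (saw '/*')
exit COMMENT mode (now at pos=37)
pos=38: enter COMMENT mode (saw '/*')
exit COMMENT mode (now at pos=53)
pos=53: emit ID 'z' (now at pos=54)
pos=55: enter STRING mode
pos=55: emit STR "hi" (now at pos=59)
pos=59: emit ID 'y' (now at pos=60)
DONE. 6 tokens: [RPAREN, STR, SEMI, ID, STR, ID]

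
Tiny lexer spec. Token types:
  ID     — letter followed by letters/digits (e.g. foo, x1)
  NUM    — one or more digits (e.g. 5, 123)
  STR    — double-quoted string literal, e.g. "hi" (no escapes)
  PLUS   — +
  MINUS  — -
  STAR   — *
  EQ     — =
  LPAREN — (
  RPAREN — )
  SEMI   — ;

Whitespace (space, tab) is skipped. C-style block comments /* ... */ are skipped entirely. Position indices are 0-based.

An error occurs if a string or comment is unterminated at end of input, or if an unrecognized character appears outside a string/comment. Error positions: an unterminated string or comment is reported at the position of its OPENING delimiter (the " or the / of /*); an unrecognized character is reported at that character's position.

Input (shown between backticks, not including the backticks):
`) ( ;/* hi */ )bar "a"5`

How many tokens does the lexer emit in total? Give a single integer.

Answer: 7

Derivation:
pos=0: emit RPAREN ')'
pos=2: emit LPAREN '('
pos=4: emit SEMI ';'
pos=5: enter COMMENT mode (saw '/*')
exit COMMENT mode (now at pos=13)
pos=14: emit RPAREN ')'
pos=15: emit ID 'bar' (now at pos=18)
pos=19: enter STRING mode
pos=19: emit STR "a" (now at pos=22)
pos=22: emit NUM '5' (now at pos=23)
DONE. 7 tokens: [RPAREN, LPAREN, SEMI, RPAREN, ID, STR, NUM]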